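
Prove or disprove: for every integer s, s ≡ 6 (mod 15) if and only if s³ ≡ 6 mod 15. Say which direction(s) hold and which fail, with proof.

Both directions hold; the statement is true.

[⇐] Suppose s³ ≡ 6 (mod 15). The only residue r in {0, …, 14} with r³ ≡ 6 (mod 15) is r = 6, so s ≡ 6 (mod 15).

[⇒] Suppose s ≡ 6 (mod 15). Write s = 15j + 6. Then (15j + 6)³ = 3375j³ + 4050j² + 1620j + 216 = 15(225j³ + 270j² + 108j + 14) + 6, so s³ ≡ 6 (mod 15).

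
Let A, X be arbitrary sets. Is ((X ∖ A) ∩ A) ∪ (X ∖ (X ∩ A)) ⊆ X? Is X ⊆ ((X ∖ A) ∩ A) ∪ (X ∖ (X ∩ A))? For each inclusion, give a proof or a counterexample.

Forward inclusion. Let x ∈ ((X ∖ A) ∩ A) ∪ (X ∖ (X ∩ A)). Then x ∈ X and x ∉ A, from which x ∈ X.

Reverse inclusion. This inclusion fails. Take A = {1}, X = {1}; then 1 ∈ X but 1 ∉ ((X ∖ A) ∩ A) ∪ (X ∖ (X ∩ A)).

The sets are not equal: only the forward inclusion holds.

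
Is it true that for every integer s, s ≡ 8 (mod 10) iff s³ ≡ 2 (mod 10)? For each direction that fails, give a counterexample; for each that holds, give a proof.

Equivalent; both directions hold.

(←) For the converse, argue contrapositively. If s ≢ 8 (mod 10), then s is congruent to one of 0, 1, 2, 3, 4, 5, 6, 7, 9 modulo 10, and these give s³ ≡ 0, 1, 8, 7, 4, 5, 6, 3, 9 respectively — never 2.

(→) Suppose s ≡ 8 (mod 10). Write s = 10j + 8. Then (10j + 8)³ = 1000j³ + 2400j² + 1920j + 512 = 10(100j³ + 240j² + 192j + 51) + 2, so s³ ≡ 2 (mod 10).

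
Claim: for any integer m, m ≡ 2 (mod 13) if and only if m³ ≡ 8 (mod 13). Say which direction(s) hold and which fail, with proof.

Only the forward implication holds.

[⇒] Suppose m ≡ 2 (mod 13). Write m = 13j + 2. Then (13j + 2)³ = 2197j³ + 1014j² + 156j + 8 = 13(169j³ + 78j² + 12j) + 8, so m³ ≡ 8 (mod 13).

[⇐] This fails: take m = 5. Then 5³ = 125 ≡ 8 (mod 13), yet 5 ≡ 5 (mod 13), not 2.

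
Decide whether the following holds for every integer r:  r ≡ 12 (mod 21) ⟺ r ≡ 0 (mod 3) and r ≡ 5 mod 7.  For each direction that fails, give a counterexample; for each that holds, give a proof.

[⇒] Suppose r ≡ 12 (mod 21); write r = 21j + 12. Since 3 ∣ 21, reducing mod 3 gives r ≡ 12 ≡ 0 (mod 3); since 7 ∣ 21, reducing mod 7 gives r ≡ 12 ≡ 5 (mod 7).

[⇐] Conversely, if r ≡ 0 (mod 3) and r ≡ 5 (mod 7), then by the Chinese remainder theorem r ≡ 12 (mod 21). This is exactly r ≡ 12 (mod 21).

Both implications hold.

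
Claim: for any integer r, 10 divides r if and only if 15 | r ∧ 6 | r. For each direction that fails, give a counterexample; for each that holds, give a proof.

(→) This fails: take r = 10. Certainly 10 ∣ 10, but 15 ∤ 10.

(←) Suppose 15 ∣ r and 6 ∣ r. Any common multiple of 15 and 6 is a multiple of their lcm; here lcm(15, 6) = 15·6/gcd(15, 6) = 90/3 = 30, so 30 ∣ r. Since 10 ∣ 30, it follows that 10 ∣ r.

(⇒) fails; (⇐) holds.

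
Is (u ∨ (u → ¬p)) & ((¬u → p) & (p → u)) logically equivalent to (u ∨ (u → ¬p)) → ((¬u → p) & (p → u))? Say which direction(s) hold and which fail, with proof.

Both directions hold.

[⇒] Assume the antecedent. If u is true, the consequent reduces to true regardless of the other variables. If u is false, the antecedent cannot hold. Either way the consequent holds.

[⇐] Assume the antecedent. If u is true, the consequent reduces to true regardless of the other variables. If u is false, the antecedent cannot hold. Either way the consequent holds.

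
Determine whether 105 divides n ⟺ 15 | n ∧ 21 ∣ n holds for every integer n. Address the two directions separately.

(⟹) If 105 ∣ n, write n = 105q. Since 105 = 7·15, n = 15·(7q), so 15 ∣ n; and since 105 = 5·21, n = 21·(5q), so 21 ∣ n.

(⟸) Suppose 15 ∣ n and 21 ∣ n. Any common multiple of 15 and 21 is a multiple of their lcm; here lcm(15, 21) = 15·21/gcd(15, 21) = 315/3 = 105, so 105 ∣ n.

Both directions hold; the statement is true.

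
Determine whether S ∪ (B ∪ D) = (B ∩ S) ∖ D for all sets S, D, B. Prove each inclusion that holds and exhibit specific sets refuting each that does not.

(⊆) fails; (⊇) holds.

(⊆) This inclusion fails. Take S = {1}, D = ∅, B = ∅; then 1 ∈ S ∪ (B ∪ D) but 1 ∉ (B ∩ S) ∖ D.

(⊇) Let x ∈ (B ∩ S) ∖ D. Then x ∈ S ∩ B and x ∉ D, from which x ∈ S ∪ (B ∪ D).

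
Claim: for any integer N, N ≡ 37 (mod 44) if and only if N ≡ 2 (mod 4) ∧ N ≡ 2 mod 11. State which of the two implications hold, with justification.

Neither implication holds.

Forward direction. This fails: N = 37 gives 37 ≡ 37 (mod 44) but 37 ≡ 1 (mod 4), so the conjunction on the right does not hold.

Converse. This fails: N = 2 satisfies both congruences on the right (2 ≡ 2 mod 4 and 2 ≡ 2 mod 11) yet 2 ≡ 2 (mod 44), not 37.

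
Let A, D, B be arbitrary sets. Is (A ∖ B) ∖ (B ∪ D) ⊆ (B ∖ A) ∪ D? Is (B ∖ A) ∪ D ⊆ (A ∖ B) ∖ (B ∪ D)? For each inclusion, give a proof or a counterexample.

(⊆) This inclusion fails. Take A = {1}, D = ∅, B = ∅; then 1 ∈ (A ∖ B) ∖ (B ∪ D) but 1 ∉ (B ∖ A) ∪ D.

(⊇) This inclusion fails. Take A = ∅, D = {1}, B = ∅; then 1 ∈ (B ∖ A) ∪ D but 1 ∉ (A ∖ B) ∖ (B ∪ D).

(⊆) fails and (⊇) fails.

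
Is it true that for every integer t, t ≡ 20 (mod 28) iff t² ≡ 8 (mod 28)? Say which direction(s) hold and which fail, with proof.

(⇒) Suppose t ≡ 20 (mod 28). Write t = 28j + 20. Then (28j + 20)² = 784j² + 1120j + 400 = 28(28j² + 40j + 14) + 8, so t² ≡ 8 (mod 28).

(⇐) This fails: take t = 6. Then 6² = 36 ≡ 8 (mod 28), yet 6 ≡ 6 (mod 28), not 20.

Only the forward implication holds.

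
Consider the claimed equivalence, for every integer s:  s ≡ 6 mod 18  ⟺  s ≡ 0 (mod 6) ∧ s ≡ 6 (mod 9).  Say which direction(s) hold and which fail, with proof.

Both directions hold.

[⇒] Suppose s ≡ 6 (mod 18); write s = 18j + 6. Since 6 ∣ 18, reducing mod 6 gives s ≡ 6 ≡ 0 (mod 6); since 9 ∣ 18, reducing mod 9 gives s ≡ 6 (mod 9).

[⇐] Conversely, if s ≡ 0 (mod 6) and s ≡ 6 (mod 9), then by the Chinese remainder theorem s ≡ 6 (mod 18). This is exactly s ≡ 6 (mod 18).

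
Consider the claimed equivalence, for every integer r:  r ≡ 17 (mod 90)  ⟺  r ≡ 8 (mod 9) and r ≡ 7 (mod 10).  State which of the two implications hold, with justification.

(→) Suppose r ≡ 17 (mod 90); write r = 90j + 17. Since 9 ∣ 90, reducing mod 9 gives r ≡ 17 ≡ 8 (mod 9); since 10 ∣ 90, reducing mod 10 gives r ≡ 17 ≡ 7 (mod 10).

(←) Conversely, if r ≡ 8 (mod 9) and r ≡ 7 (mod 10), then by the Chinese remainder theorem r ≡ 17 (mod 90). This is exactly r ≡ 17 (mod 90).

Both directions hold; the statement is true.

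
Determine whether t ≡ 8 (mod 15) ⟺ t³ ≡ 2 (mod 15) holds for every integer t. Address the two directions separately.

[⇒] Suppose t ≡ 8 (mod 15). Write t = 15j + 8. Then (15j + 8)³ = 3375j³ + 5400j² + 2880j + 512 = 15(225j³ + 360j² + 192j + 34) + 2, so t³ ≡ 2 (mod 15).

[⇐] Conversely, suppose t³ ≡ 2 (mod 15). The only residue r in {0, …, 14} with r³ ≡ 2 (mod 15) is r = 8, so t ≡ 8 (mod 15).

Both directions hold.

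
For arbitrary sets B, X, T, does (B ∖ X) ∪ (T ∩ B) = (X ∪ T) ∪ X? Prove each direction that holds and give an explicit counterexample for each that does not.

Forward inclusion. This inclusion fails. Take B = {1}, X = ∅, T = ∅; then 1 ∈ (B ∖ X) ∪ (T ∩ B) but 1 ∉ (X ∪ T) ∪ X.

Reverse inclusion. This inclusion fails. Take B = ∅, X = {1}, T = ∅; then 1 ∈ (X ∪ T) ∪ X but 1 ∉ (B ∖ X) ∪ (T ∩ B).

(⊆) fails and (⊇) fails.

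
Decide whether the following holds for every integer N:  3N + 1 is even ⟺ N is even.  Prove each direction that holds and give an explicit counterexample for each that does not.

(→) This fails: N = 1 gives 3N + 1 = 4, which is even, but 1 is odd, not even.

(←) This also fails: N = 4 is even, but 3N + 1 = 13 is odd, not even.

(⇒) fails and (⇐) fails.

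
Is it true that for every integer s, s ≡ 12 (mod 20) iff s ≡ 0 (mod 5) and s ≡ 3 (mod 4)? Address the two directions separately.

(⟹) This fails: s = 12 gives 12 ≡ 12 (mod 20) but 12 ≡ 2 (mod 5), so the conjunction on the right does not hold.

(⟸) This fails: s = 15 satisfies both congruences on the right (15 ≡ 0 mod 5 and 15 ≡ 3 mod 4) yet 15 ≡ 15 (mod 20), not 12.

Neither direction holds.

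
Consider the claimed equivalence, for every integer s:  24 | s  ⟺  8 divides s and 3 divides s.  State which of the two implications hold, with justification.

[⇒] If 24 ∣ s, write s = 24q. Since 24 = 3·8, s = 8·(3q), so 8 ∣ s; and since 24 = 8·3, s = 3·(8q), so 3 ∣ s.

[⇐] Suppose 8 ∣ s and 3 ∣ s. Any common multiple of 8 and 3 is a multiple of their lcm; here gcd(8, 3) = 1, so lcm(8, 3) = 8·3 = 24, so 24 ∣ s.

Both implications hold.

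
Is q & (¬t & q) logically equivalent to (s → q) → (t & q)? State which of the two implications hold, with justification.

[⇒] This fails. Under q = T, s = F, t = F, the left side is true but the right side is false.

[⇐] This fails. Under q = F, s = T, t = F, the left side is false but the right side is true.

Both directions fail.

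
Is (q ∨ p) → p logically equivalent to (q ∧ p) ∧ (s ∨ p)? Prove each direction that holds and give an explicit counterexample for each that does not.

Only the converse holds.

Forward direction. This fails. Under s = F, p = F, q = F, the left side is true but the right side is false.

Converse. Assume the antecedent. If s is true, the antecedent forces (s = T, p = T, q = T), and (q ∨ p) → p holds there. If s is false, the antecedent forces (s = F, p = T, q = T), and (q ∨ p) → p holds there. Either way (q ∨ p) → p holds.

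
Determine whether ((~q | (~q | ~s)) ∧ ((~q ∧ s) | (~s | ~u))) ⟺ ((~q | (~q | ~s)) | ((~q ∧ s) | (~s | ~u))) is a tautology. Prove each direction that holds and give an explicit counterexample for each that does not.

(⟹) Assume the antecedent. If s is true, the antecedent forces (s = T, u = F, q = F) or (s = T, u = T, q = F), and the consequent holds there. If s is false, the consequent reduces to true regardless of the other variables. Either way the consequent holds.

(⟸) This fails. Under s = T, u = F, q = T, the left side is false but the right side is true.

Only the forward direction holds.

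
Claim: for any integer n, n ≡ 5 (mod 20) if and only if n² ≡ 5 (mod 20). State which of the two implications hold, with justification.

The forward direction holds; the converse fails.

(⇒) Suppose n ≡ 5 (mod 20). Write n = 20j + 5. Then (20j + 5)² = 400j² + 200j + 25 = 20(20j² + 10j + 1) + 5, so n² ≡ 5 (mod 20).

(⇐) This fails: take n = 15. Then 15² = 225 ≡ 5 (mod 20), yet 15 ≡ 15 (mod 20), not 5.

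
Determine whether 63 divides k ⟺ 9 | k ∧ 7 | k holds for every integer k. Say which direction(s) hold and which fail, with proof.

Equivalent; both directions hold.

[⇒] If 63 ∣ k, write k = 63q. Since 63 = 7·9, k = 9·(7q), so 9 ∣ k; and since 63 = 9·7, k = 7·(9q), so 7 ∣ k.

[⇐] Suppose 9 ∣ k and 7 ∣ k. Any common multiple of 9 and 7 is a multiple of their lcm; here gcd(9, 7) = 1, so lcm(9, 7) = 9·7 = 63, so 63 ∣ k.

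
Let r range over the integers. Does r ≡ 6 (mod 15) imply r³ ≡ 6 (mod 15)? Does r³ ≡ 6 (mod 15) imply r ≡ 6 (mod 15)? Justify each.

Both directions hold; the statement is true.

Forward direction. Suppose r ≡ 6 (mod 15). Write r = 15j + 6. Then (15j + 6)³ = 3375j³ + 4050j² + 1620j + 216 = 15(225j³ + 270j² + 108j + 14) + 6, so r³ ≡ 6 (mod 15).

Converse. Suppose r³ ≡ 6 (mod 15). The only residue r in {0, …, 14} with r³ ≡ 6 (mod 15) is r = 6, so r ≡ 6 (mod 15).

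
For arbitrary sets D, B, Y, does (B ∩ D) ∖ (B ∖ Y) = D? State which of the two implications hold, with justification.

Only the forward inclusion holds.

Reverse inclusion. This inclusion fails. Take D = {1}, B = ∅, Y = ∅; then 1 ∈ D but 1 ∉ (B ∩ D) ∖ (B ∖ Y).

Forward inclusion. Let x ∈ (B ∩ D) ∖ (B ∖ Y). Then x ∈ D ∩ B ∩ Y, from which x ∈ D.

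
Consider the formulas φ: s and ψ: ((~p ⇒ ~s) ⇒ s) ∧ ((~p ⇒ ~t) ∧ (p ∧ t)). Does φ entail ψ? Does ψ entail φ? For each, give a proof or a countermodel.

(⇒) fails; (⇐) holds.

(→) This fails. Under p = F, s = T, t = F, the left side is true but the right side is false.

(←) Assume the antecedent. If p is true, the antecedent forces (p = T, s = T, t = T), and s holds there. If p is false, the antecedent cannot hold. Either way s holds.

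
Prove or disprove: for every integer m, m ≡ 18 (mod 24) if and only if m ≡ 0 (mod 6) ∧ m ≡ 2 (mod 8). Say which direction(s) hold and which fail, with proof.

(←) If m ≡ 0 (mod 6) and m ≡ 2 (mod 8), then by the Chinese remainder theorem m ≡ 18 (mod 24). This is exactly m ≡ 18 (mod 24).

(→) Suppose m ≡ 18 (mod 24); write m = 24j + 18. Since 6 ∣ 24, reducing mod 6 gives m ≡ 18 ≡ 0 (mod 6); since 8 ∣ 24, reducing mod 8 gives m ≡ 18 ≡ 2 (mod 8).

Both directions hold.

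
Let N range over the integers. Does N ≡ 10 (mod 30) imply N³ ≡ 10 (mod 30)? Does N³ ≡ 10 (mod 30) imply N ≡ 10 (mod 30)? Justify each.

[⇒] Suppose N ≡ 10 (mod 30). Write N = 30j + 10. Then (30j + 10)³ = 27000j³ + 27000j² + 9000j + 1000 = 30(900j³ + 900j² + 300j + 33) + 10, so N³ ≡ 10 (mod 30).

[⇐] Conversely, suppose N³ ≡ 10 (mod 30). The only residue r in {0, …, 29} with r³ ≡ 10 (mod 30) is r = 10, so N ≡ 10 (mod 30).

Both implications hold.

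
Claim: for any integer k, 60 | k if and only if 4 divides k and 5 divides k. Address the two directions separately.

(⇒) holds; (⇐) fails.

(⟹) If 60 ∣ k, write k = 60q. Since 60 = 15·4, k = 4·(15q), so 4 ∣ k; and since 60 = 12·5, k = 5·(12q), so 5 ∣ k.

(⟸) This fails: take k = 20. Both 4 ∣ 20 and 5 ∣ 20, yet 20 is not a multiple of 60 (since 20 = 0·60 + 20), so 60 ∤ 20.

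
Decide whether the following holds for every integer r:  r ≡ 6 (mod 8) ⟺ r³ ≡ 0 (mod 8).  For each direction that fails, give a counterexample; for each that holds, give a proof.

Forward direction. Suppose r ≡ 6 (mod 8). Write r = 8j + 6. Then (8j + 6)³ = 512j³ + 1152j² + 864j + 216 = 8(64j³ + 144j² + 108j + 27) + 0, so r³ ≡ 0 (mod 8).

Converse. This fails: take r = 0. Then 0³ = 0 ≡ 0 (mod 8), yet 0 ≡ 0 (mod 8), not 6.

(⇒) holds; (⇐) fails.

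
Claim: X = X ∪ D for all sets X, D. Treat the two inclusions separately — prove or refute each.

(⊇) This inclusion fails. Take X = ∅, D = {1}; then 1 ∈ X ∪ D but 1 ∉ X.

(⊆) Let x ∈ X. Then either x ∈ X and x ∉ D; or x ∈ X ∩ D. In each case x ∈ X ∪ D, so X ⊆ X ∪ D.

Only the forward inclusion holds.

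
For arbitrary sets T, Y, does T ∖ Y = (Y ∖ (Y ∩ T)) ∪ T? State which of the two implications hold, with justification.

(⊆) Let x ∈ T ∖ Y. Then x ∈ T and x ∉ Y, from which x ∈ (Y ∖ (Y ∩ T)) ∪ T.

(⊇) This inclusion fails. Take T = ∅, Y = {1}; then 1 ∈ (Y ∖ (Y ∩ T)) ∪ T but 1 ∉ T ∖ Y.

Only the forward inclusion holds.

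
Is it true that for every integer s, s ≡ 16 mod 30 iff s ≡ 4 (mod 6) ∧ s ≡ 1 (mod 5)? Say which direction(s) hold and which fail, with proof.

Both implications hold.

(⇐) If s ≡ 4 (mod 6) and s ≡ 1 (mod 5), then by the Chinese remainder theorem s ≡ 16 (mod 30). This is exactly s ≡ 16 (mod 30).

(⇒) Suppose s ≡ 16 (mod 30); write s = 30j + 16. Since 6 ∣ 30, reducing mod 6 gives s ≡ 16 ≡ 4 (mod 6); since 5 ∣ 30, reducing mod 5 gives s ≡ 16 ≡ 1 (mod 5).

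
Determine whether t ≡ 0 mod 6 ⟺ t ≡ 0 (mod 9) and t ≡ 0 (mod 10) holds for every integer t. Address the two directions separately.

Only the reverse direction holds.

Forward direction. This fails: t = 66 gives 66 ≡ 0 (mod 6) but 66 ≡ 3 (mod 9), so the conjunction on the right does not hold.

Converse. If t ≡ 0 (mod 9) and t ≡ 0 (mod 10), then by the Chinese remainder theorem t ≡ 0 (mod 90). Since 0 ≡ 0 (mod 6) and 6 ∣ 90, we get t ≡ 0 (mod 6).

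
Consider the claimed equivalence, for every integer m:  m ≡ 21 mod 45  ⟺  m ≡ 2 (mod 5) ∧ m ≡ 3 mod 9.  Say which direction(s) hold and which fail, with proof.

(→) This fails: m = 21 gives 21 ≡ 21 (mod 45) but 21 ≡ 1 (mod 5), so the conjunction on the right does not hold.

(←) This fails: m = 12 satisfies both congruences on the right (12 ≡ 2 mod 5 and 12 ≡ 3 mod 9) yet 12 ≡ 12 (mod 45), not 21.

Neither implication holds.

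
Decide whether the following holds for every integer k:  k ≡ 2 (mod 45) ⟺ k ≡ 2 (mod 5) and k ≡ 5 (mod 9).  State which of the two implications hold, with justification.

Neither direction holds.

(→) This fails: k = 2 gives 2 ≡ 2 (mod 45) but 2 ≡ 2 (mod 9), so the conjunction on the right does not hold.

(←) This fails: k = 32 satisfies both congruences on the right (32 ≡ 2 mod 5 and 32 ≡ 5 mod 9) yet 32 ≡ 32 (mod 45), not 2.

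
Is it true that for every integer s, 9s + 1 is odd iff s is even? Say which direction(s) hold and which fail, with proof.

Equivalent; both directions hold.

(→) Suppose 9s + 1 is odd. Since 9 is odd, 9s and s have the same parity, so 9s + 1 ≡ s + 1 (mod 2). As 1 is odd, 9s + 1 is odd exactly when s is even. Thus s is even.

(←) Conversely, suppose s is even; write s = 2j. Then 9s + 1 = 9·(2j) + 1 = 2·9j + 1, which is odd.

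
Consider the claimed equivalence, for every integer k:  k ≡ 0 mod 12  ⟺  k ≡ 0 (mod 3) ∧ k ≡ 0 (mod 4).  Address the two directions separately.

(⇒) Suppose k ≡ 0 (mod 12); write k = 12j + 0. Since 3 ∣ 12, reducing mod 3 gives k ≡ 0 (mod 3); since 4 ∣ 12, reducing mod 4 gives k ≡ 0 (mod 4).

(⇐) Conversely, if k ≡ 0 (mod 3) and k ≡ 0 (mod 4), then by the Chinese remainder theorem k ≡ 0 (mod 12). This is exactly k ≡ 0 (mod 12).

Both implications hold.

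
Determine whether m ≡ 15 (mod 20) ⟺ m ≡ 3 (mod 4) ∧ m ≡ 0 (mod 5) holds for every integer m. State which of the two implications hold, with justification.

Both directions hold; the statement is true.

(⇐) If m ≡ 3 (mod 4) and m ≡ 0 (mod 5), then by the Chinese remainder theorem m ≡ 15 (mod 20). This is exactly m ≡ 15 (mod 20).

(⇒) Suppose m ≡ 15 (mod 20); write m = 20j + 15. Since 4 ∣ 20, reducing mod 4 gives m ≡ 15 ≡ 3 (mod 4); since 5 ∣ 20, reducing mod 5 gives m ≡ 15 ≡ 0 (mod 5).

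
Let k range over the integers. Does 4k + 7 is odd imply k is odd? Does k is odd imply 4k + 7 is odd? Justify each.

(⇐) Suppose k is odd. Since 4 is even, 4k is even for every k, so 4k + 7 has the same parity as 7, which is odd. Hence 4k + 7 is odd.

(⇒) This fails: take k = 0. Then 4k + 7 = 7, which is odd, yet k = 0 is even, not odd.

The forward direction fails; the converse holds.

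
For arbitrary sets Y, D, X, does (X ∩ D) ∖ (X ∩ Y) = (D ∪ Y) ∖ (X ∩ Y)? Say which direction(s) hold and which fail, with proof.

Forward inclusion. Let x ∈ (X ∩ D) ∖ (X ∩ Y). Then x ∈ D ∩ X and x ∉ Y, from which x ∈ (D ∪ Y) ∖ (X ∩ Y).

Reverse inclusion. This inclusion fails. Take Y = {1}, D = ∅, X = ∅; then 1 ∈ (D ∪ Y) ∖ (X ∩ Y) but 1 ∉ (X ∩ D) ∖ (X ∩ Y).

(⊆) holds; (⊇) fails.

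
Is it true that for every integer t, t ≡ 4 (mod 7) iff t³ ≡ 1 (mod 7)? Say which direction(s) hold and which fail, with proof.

(⟸) This fails: take t = 1. Then 1³ = 1 ≡ 1 (mod 7), yet 1 ≡ 1 (mod 7), not 4.

(⟹) Suppose t ≡ 4 (mod 7). Write t = 7j + 4. Then (7j + 4)³ = 343j³ + 588j² + 336j + 64 = 7(49j³ + 84j² + 48j + 9) + 1, so t³ ≡ 1 (mod 7).

Not equivalent: only (⇒) holds.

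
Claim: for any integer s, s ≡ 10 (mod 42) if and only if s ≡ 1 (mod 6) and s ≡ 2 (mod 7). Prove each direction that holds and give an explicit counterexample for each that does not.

Neither implication holds.

(→) This fails: s = 10 gives 10 ≡ 10 (mod 42) but 10 ≡ 4 (mod 6), so the conjunction on the right does not hold.

(←) This fails: s = 37 satisfies both congruences on the right (37 ≡ 1 mod 6 and 37 ≡ 2 mod 7) yet 37 ≡ 37 (mod 42), not 10.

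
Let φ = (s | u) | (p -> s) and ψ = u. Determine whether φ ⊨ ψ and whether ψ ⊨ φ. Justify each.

(⇒) fails; (⇐) holds.

[⇒] This fails. Under u = F, s = F, p = F, the left side is true but the right side is false.

[⇐] Assume the antecedent. If u is true, (s | u) | (p -> s) reduces to true regardless of the other variables. If u is false, the antecedent cannot hold. Either way (s | u) | (p -> s) holds.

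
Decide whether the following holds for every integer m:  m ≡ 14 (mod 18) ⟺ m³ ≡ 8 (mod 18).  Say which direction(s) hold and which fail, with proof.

(⇒) Suppose m ≡ 14 (mod 18). Write m = 18j + 14. Then (18j + 14)³ = 5832j³ + 13608j² + 10584j + 2744 = 18(324j³ + 756j² + 588j + 152) + 8, so m³ ≡ 8 (mod 18).

(⇐) This fails: take m = 2. Then 2³ = 8 ≡ 8 (mod 18), yet 2 ≡ 2 (mod 18), not 14.

Not equivalent: only (⇒) holds.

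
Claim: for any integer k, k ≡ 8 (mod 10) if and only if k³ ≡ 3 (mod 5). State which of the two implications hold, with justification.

[⇒] This fails: take k = 8. Then 8 ≡ 8 (mod 10), but 8³ = 512 ≡ 2 (mod 5), not 3.

[⇐] This fails: take k = 2. Then 2³ = 8 ≡ 3 (mod 5), yet 2 ≡ 2 (mod 10), not 8.

Neither direction holds.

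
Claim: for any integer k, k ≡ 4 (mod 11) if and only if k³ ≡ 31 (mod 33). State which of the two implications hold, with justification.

[⇒] This fails: take k = 15. Then 15 ≡ 4 (mod 11), but 15³ = 3375 ≡ 9 (mod 33), not 31.

[⇐] Conversely, the residues r modulo 33 with r³ ≡ 31 (mod 33) are exactly {4}, and each is ≡ 4 (mod 11).

Not equivalent: only (⇐) holds.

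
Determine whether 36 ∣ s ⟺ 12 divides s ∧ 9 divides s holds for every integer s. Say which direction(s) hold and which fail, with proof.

(⟸) Suppose 12 ∣ s and 9 ∣ s. Any common multiple of 12 and 9 is a multiple of their lcm; here lcm(12, 9) = 12·9/gcd(12, 9) = 108/3 = 36, so 36 ∣ s.

(⟹) If 36 ∣ s, write s = 36q. Since 36 = 3·12, s = 12·(3q), so 12 ∣ s; and since 36 = 4·9, s = 9·(4q), so 9 ∣ s.

Both directions hold.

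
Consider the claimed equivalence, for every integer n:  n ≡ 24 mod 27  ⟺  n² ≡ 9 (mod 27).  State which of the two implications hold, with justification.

Forward direction. Suppose n ≡ 24 mod 27. Write n = 27j + 24. Then (27j + 24)² = 729j² + 1296j + 576 = 27(27j² + 48j + 21) + 9, so n² ≡ 9 (mod 27).

Converse. This fails: take n = 3. Then 3² = 9 ≡ 9 (mod 27), yet 3 ≡ 3 (mod 27), not 24.

Only the forward implication holds.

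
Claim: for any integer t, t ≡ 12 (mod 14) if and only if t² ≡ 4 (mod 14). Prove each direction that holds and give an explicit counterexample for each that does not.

(⇒) Suppose t ≡ 12 (mod 14). Write t = 14j + 12. Then (14j + 12)² = 196j² + 336j + 144 = 14(14j² + 24j + 10) + 4, so t² ≡ 4 (mod 14).

(⇐) This fails: take t = 2. Then 2² = 4 ≡ 4 (mod 14), yet 2 ≡ 2 (mod 14), not 12.

(⇒) holds; (⇐) fails.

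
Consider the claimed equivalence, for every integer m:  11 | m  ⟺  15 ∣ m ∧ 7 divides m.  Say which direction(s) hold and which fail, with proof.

(⇒) This fails: take m = 11. Certainly 11 ∣ 11, but 15 ∤ 11.

(⇐) This fails: take m = 105. Both 15 ∣ 105 and 7 ∣ 105, yet 105 is not a multiple of 11 (since 105 = 9·11 + 6), so 11 ∤ 105.

Both directions fail.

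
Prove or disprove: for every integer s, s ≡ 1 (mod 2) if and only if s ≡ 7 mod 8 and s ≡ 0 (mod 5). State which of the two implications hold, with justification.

Converse. If s ≡ 7 (mod 8) and s ≡ 0 (mod 5), then by the Chinese remainder theorem s ≡ 15 (mod 40). Since 15 ≡ 1 (mod 2) and 2 ∣ 40, we get s ≡ 1 (mod 2).

Forward direction. This fails: s = 1 gives 1 ≡ 1 (mod 2) but 1 ≡ 1 (mod 8), so the conjunction on the right does not hold.

The forward direction fails; the converse holds.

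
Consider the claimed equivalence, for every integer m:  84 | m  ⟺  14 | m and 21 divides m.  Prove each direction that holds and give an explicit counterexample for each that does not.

Only the forward implication holds.

(→) If 84 ∣ m, write m = 84q. Since 84 = 6·14, m = 14·(6q), so 14 ∣ m; and since 84 = 4·21, m = 21·(4q), so 21 ∣ m.

(←) This fails: take m = 42. Both 14 ∣ 42 and 21 ∣ 42, yet 42 is not a multiple of 84 (since 42 = 0·84 + 42), so 84 ∤ 42.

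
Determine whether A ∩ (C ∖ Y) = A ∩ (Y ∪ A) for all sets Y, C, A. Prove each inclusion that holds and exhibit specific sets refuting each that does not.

(⟹) Let x ∈ A ∩ (C ∖ Y). Then x ∈ C ∩ A and x ∉ Y, from which x ∈ A ∩ (Y ∪ A).

(⟸) This inclusion fails. Take Y = ∅, C = ∅, A = {1}; then 1 ∈ A ∩ (Y ∪ A) but 1 ∉ A ∩ (C ∖ Y).

Only the forward inclusion holds.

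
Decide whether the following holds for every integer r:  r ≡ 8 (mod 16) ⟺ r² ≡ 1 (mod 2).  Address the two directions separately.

(⇒) This fails: take r = 8. Then 8 ≡ 8 (mod 16), but 8² = 64 ≡ 0 (mod 2), not 1.

(⇐) This fails: take r = 1. Then 1² = 1 ≡ 1 (mod 2), yet 1 ≡ 1 (mod 16), not 8.

Both directions fail.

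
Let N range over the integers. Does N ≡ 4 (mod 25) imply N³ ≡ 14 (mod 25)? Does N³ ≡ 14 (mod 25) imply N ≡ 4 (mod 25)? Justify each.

Both directions hold.

Forward direction. Suppose N ≡ 4 (mod 25). Write N = 25j + 4. Then (25j + 4)³ = 15625j³ + 7500j² + 1200j + 64 = 25(625j³ + 300j² + 48j + 2) + 14, so N³ ≡ 14 (mod 25).

Converse. Suppose N³ ≡ 14 (mod 25). The only residue r in {0, …, 24} with r³ ≡ 14 (mod 25) is r = 4, so N ≡ 4 (mod 25).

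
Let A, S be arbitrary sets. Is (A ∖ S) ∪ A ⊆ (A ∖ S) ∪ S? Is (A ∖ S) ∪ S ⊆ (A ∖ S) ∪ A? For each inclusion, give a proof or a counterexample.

Only the forward inclusion holds.

Forward inclusion. Let x ∈ (A ∖ S) ∪ A. Then either x ∈ A and x ∉ S; or x ∈ A ∩ S. In each case x ∈ (A ∖ S) ∪ S, so (A ∖ S) ∪ A ⊆ (A ∖ S) ∪ S.

Reverse inclusion. This inclusion fails. Take A = ∅, S = {1}; then 1 ∈ (A ∖ S) ∪ S but 1 ∉ (A ∖ S) ∪ A.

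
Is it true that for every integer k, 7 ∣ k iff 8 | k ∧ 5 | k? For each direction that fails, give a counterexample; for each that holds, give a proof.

Neither direction holds.

Forward direction. This fails: take k = 7. Certainly 7 ∣ 7, but 8 ∤ 7.

Converse. This fails: take k = 40. Both 8 ∣ 40 and 5 ∣ 40, yet 40 is not a multiple of 7 (since 40 = 5·7 + 5), so 7 ∤ 40.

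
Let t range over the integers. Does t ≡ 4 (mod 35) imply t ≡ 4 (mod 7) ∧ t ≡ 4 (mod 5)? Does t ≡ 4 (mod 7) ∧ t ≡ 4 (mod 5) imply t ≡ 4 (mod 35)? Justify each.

Forward direction. Suppose t ≡ 4 (mod 35); write t = 35j + 4. Since 7 ∣ 35, reducing mod 7 gives t ≡ 4 (mod 7); since 5 ∣ 35, reducing mod 5 gives t ≡ 4 (mod 5).

Converse. If t ≡ 4 (mod 7) and t ≡ 4 (mod 5), then by the Chinese remainder theorem t ≡ 4 (mod 35). This is exactly t ≡ 4 (mod 35).

Both directions hold.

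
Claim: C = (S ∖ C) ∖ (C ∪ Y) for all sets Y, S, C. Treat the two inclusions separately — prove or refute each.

Both inclusions fail.

Forward inclusion. This inclusion fails. Take Y = ∅, S = ∅, C = {1}; then 1 ∈ C but 1 ∉ (S ∖ C) ∖ (C ∪ Y).

Reverse inclusion. This inclusion fails. Take Y = ∅, S = {1}, C = ∅; then 1 ∈ (S ∖ C) ∖ (C ∪ Y) but 1 ∉ C.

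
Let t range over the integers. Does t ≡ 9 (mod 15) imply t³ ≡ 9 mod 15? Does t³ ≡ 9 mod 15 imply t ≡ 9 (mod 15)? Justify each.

(⇒) Suppose t ≡ 9 (mod 15). Write t = 15j + 9. Then (15j + 9)³ = 3375j³ + 6075j² + 3645j + 729 = 15(225j³ + 405j² + 243j + 48) + 9, so t³ ≡ 9 (mod 15).

(⇐) Conversely, suppose t³ ≡ 9 (mod 15). The only residue r in {0, …, 14} with r³ ≡ 9 (mod 15) is r = 9, so t ≡ 9 (mod 15).

Both directions hold; the statement is true.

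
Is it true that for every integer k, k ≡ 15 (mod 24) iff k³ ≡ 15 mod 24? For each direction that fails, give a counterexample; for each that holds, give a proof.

The biconditional holds.

(⟹) Suppose k ≡ 15 (mod 24). Write k = 24j + 15. Then (24j + 15)³ = 13824j³ + 25920j² + 16200j + 3375 = 24(576j³ + 1080j² + 675j + 140) + 15, so k³ ≡ 15 (mod 24).

(⟸) Conversely, suppose k³ ≡ 15 (mod 24). The only residue r in {0, …, 23} with r³ ≡ 15 (mod 24) is r = 15, so k ≡ 15 (mod 24).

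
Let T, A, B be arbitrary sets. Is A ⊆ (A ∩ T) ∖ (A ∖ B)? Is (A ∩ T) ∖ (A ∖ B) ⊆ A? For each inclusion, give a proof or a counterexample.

Reverse inclusion. Let x ∈ (A ∩ T) ∖ (A ∖ B). Then x ∈ T ∩ A ∩ B, from which x ∈ A.

Forward inclusion. This inclusion fails. Take T = ∅, A = {1}, B = ∅; then 1 ∈ A but 1 ∉ (A ∩ T) ∖ (A ∖ B).

Only the reverse inclusion holds.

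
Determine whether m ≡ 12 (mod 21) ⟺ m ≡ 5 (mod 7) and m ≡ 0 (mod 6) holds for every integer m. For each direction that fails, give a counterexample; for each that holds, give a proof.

(⇒) fails; (⇐) holds.

Converse. If m ≡ 5 (mod 7) and m ≡ 0 (mod 6), then by the Chinese remainder theorem m ≡ 12 (mod 42). Since 12 ≡ 12 (mod 21) and 21 ∣ 42, we get m ≡ 12 (mod 21).

Forward direction. This fails: m = 33 gives 33 ≡ 12 (mod 21) but 33 ≡ 3 (mod 6), so the conjunction on the right does not hold.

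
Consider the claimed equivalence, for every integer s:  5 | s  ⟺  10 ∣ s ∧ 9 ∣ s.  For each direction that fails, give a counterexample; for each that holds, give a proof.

Only the converse holds.

(⟹) This fails: take s = 5. Certainly 5 ∣ 5, but 10 ∤ 5.

(⟸) Suppose 10 ∣ s and 9 ∣ s. Any common multiple of 10 and 9 is a multiple of their lcm; here gcd(10, 9) = 1, so lcm(10, 9) = 10·9 = 90, so 90 ∣ s. Since 5 ∣ 90, it follows that 5 ∣ s.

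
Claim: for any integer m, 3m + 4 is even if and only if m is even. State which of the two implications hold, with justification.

Both implications hold.

Converse. Suppose m is even; write m = 2j. Then 3m + 4 = 3·(2j) + 4 = 2·3j + 4, which is even.

Forward direction. Suppose 3m + 4 is even. Since 3 is odd, 3m and m have the same parity, so 3m + 4 ≡ m + 4 (mod 2). As 4 is even, 3m + 4 is even exactly when m is even. Thus m is even.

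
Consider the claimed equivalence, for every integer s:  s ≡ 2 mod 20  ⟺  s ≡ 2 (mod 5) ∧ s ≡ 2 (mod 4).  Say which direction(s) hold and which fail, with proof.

Both directions hold; the statement is true.

Converse. If s ≡ 2 (mod 5) and s ≡ 2 (mod 4), then by the Chinese remainder theorem s ≡ 2 (mod 20). This is exactly s ≡ 2 (mod 20).

Forward direction. Suppose s ≡ 2 (mod 20); write s = 20j + 2. Since 5 ∣ 20, reducing mod 5 gives s ≡ 2 (mod 5); since 4 ∣ 20, reducing mod 4 gives s ≡ 2 (mod 4).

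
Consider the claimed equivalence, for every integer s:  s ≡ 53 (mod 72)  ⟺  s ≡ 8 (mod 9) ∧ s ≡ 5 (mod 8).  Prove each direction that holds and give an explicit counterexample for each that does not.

Both directions hold.

(⟸) If s ≡ 8 (mod 9) and s ≡ 5 (mod 8), then by the Chinese remainder theorem s ≡ 53 (mod 72). This is exactly s ≡ 53 (mod 72).

(⟹) Suppose s ≡ 53 (mod 72); write s = 72j + 53. Since 9 ∣ 72, reducing mod 9 gives s ≡ 53 ≡ 8 (mod 9); since 8 ∣ 72, reducing mod 8 gives s ≡ 53 ≡ 5 (mod 8).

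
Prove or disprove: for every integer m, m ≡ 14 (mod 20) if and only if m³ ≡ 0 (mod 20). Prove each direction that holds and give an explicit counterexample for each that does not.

(→) This fails: take m = 14. Then 14 ≡ 14 (mod 20), but 14³ = 2744 ≡ 4 (mod 20), not 0.

(←) This fails: take m = 0. Then 0³ = 0 ≡ 0 (mod 20), yet 0 ≡ 0 (mod 20), not 14.

Both directions fail.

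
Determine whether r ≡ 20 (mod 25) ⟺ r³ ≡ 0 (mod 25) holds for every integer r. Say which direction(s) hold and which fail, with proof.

[⇐] This fails: take r = 0. Then 0³ = 0 ≡ 0 (mod 25), yet 0 ≡ 0 (mod 25), not 20.

[⇒] Suppose r ≡ 20 (mod 25). Write r = 25j + 20. Then (25j + 20)³ = 15625j³ + 37500j² + 30000j + 8000 = 25(625j³ + 1500j² + 1200j + 320) + 0, so r³ ≡ 0 (mod 25).

(⇒) holds; (⇐) fails.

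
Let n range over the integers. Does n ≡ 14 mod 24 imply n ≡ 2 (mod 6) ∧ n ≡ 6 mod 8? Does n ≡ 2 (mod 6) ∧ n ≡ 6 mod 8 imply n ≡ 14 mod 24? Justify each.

(⟹) Suppose n ≡ 14 (mod 24); write n = 24j + 14. Since 6 ∣ 24, reducing mod 6 gives n ≡ 14 ≡ 2 (mod 6); since 8 ∣ 24, reducing mod 8 gives n ≡ 14 ≡ 6 (mod 8).

(⟸) Conversely, if n ≡ 2 (mod 6) and n ≡ 6 (mod 8), then by the Chinese remainder theorem n ≡ 14 (mod 24). This is exactly n ≡ 14 (mod 24).

Both directions hold.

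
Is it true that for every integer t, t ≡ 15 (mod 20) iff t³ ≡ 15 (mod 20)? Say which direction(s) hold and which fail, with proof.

Both directions hold; the statement is true.

(→) Suppose t ≡ 15 (mod 20). Write t = 20j + 15. Then (20j + 15)³ = 8000j³ + 18000j² + 13500j + 3375 = 20(400j³ + 900j² + 675j + 168) + 15, so t³ ≡ 15 (mod 20).

(←) Conversely, suppose t³ ≡ 15 (mod 20). The only residue r in {0, …, 19} with r³ ≡ 15 (mod 20) is r = 15, so t ≡ 15 (mod 20).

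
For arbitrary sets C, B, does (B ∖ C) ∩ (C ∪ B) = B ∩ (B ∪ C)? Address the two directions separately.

Reverse inclusion. This inclusion fails. Take C = {1}, B = {1}; then 1 ∈ B ∩ (B ∪ C) but 1 ∉ (B ∖ C) ∩ (C ∪ B).

Forward inclusion. Let x ∈ (B ∖ C) ∩ (C ∪ B). Then x ∈ B and x ∉ C, from which x ∈ B ∩ (B ∪ C).

Only the forward inclusion holds.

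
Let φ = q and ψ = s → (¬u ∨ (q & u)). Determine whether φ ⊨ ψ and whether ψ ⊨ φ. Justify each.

[⇒] Assume the antecedent. If u is true, the antecedent forces (u = T, s = F, q = T) or (u = T, s = T, q = T), and s → (¬u ∨ (q & u)) holds there. If u is false, s → (¬u ∨ (q & u)) reduces to true regardless of the other variables. Either way s → (¬u ∨ (q & u)) holds.

[⇐] This fails. Under u = F, s = F, q = F, the left side is false but the right side is true.

Only the forward implication holds.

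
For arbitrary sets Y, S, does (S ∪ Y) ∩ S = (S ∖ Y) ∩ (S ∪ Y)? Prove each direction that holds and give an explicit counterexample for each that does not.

(⊆) This inclusion fails. Take Y = {1}, S = {1}; then 1 ∈ (S ∪ Y) ∩ S but 1 ∉ (S ∖ Y) ∩ (S ∪ Y).

(⊇) Let x ∈ (S ∖ Y) ∩ (S ∪ Y). Then x ∈ S and x ∉ Y, from which x ∈ (S ∪ Y) ∩ S.

Only the reverse inclusion holds.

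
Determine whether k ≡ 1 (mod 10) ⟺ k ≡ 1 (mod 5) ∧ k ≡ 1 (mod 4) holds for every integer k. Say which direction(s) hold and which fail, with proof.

The forward direction fails; the converse holds.

(⇐) If k ≡ 1 (mod 5) and k ≡ 1 (mod 4), then by the Chinese remainder theorem k ≡ 1 (mod 20). Since 1 ≡ 1 (mod 10) and 10 ∣ 20, we get k ≡ 1 (mod 10).

(⇒) This fails: k = 11 gives 11 ≡ 1 (mod 10) but 11 ≡ 3 (mod 4), so the conjunction on the right does not hold.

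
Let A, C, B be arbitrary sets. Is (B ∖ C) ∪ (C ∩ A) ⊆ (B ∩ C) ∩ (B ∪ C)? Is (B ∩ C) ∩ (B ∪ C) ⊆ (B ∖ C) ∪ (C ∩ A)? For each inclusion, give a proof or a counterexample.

Forward inclusion. This inclusion fails. Take A = {1}, C = {1}, B = ∅; then 1 ∈ (B ∖ C) ∪ (C ∩ A) but 1 ∉ (B ∩ C) ∩ (B ∪ C).

Reverse inclusion. This inclusion fails. Take A = ∅, C = {1}, B = {1}; then 1 ∈ (B ∩ C) ∩ (B ∪ C) but 1 ∉ (B ∖ C) ∪ (C ∩ A).

Neither inclusion holds.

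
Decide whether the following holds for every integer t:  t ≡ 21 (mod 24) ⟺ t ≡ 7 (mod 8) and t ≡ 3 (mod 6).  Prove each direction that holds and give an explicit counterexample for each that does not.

(⇒) This fails: t = 21 gives 21 ≡ 21 (mod 24) but 21 ≡ 5 (mod 8), so the conjunction on the right does not hold.

(⇐) This fails: t = 15 satisfies both congruences on the right (15 ≡ 7 mod 8 and 15 ≡ 3 mod 6) yet 15 ≡ 15 (mod 24), not 21.

(⇒) fails and (⇐) fails.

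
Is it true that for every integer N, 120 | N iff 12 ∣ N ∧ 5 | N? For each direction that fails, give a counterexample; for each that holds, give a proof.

(⇒) holds; (⇐) fails.

[⇒] If 120 ∣ N, write N = 120q. Since 120 = 10·12, N = 12·(10q), so 12 ∣ N; and since 120 = 24·5, N = 5·(24q), so 5 ∣ N.

[⇐] This fails: take N = 60. Both 12 ∣ 60 and 5 ∣ 60, yet 60 is not a multiple of 120 (since 60 = 0·120 + 60), so 120 ∤ 60.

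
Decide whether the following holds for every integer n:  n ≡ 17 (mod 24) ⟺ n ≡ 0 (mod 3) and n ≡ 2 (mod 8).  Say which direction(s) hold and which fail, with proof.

Neither implication holds.

(⟹) This fails: n = 17 gives 17 ≡ 17 (mod 24) but 17 ≡ 2 (mod 3), so the conjunction on the right does not hold.

(⟸) This fails: n = 18 satisfies both congruences on the right (18 ≡ 0 mod 3 and 18 ≡ 2 mod 8) yet 18 ≡ 18 (mod 24), not 17.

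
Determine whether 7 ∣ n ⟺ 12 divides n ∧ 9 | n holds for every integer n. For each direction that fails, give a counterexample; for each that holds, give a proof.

Neither implication holds.

(⇒) This fails: take n = 7. Certainly 7 ∣ 7, but 12 ∤ 7.

(⇐) This fails: take n = 36. Both 12 ∣ 36 and 9 ∣ 36, yet 36 is not a multiple of 7 (since 36 = 5·7 + 1), so 7 ∤ 36.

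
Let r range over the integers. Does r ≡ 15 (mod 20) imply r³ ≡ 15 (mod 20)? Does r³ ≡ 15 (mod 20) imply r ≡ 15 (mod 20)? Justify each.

Both directions hold.

(←) Suppose r³ ≡ 15 (mod 20). The only residue r in {0, …, 19} with r³ ≡ 15 (mod 20) is r = 15, so r ≡ 15 (mod 20).

(→) Suppose r ≡ 15 (mod 20). Write r = 20j + 15. Then (20j + 15)³ = 8000j³ + 18000j² + 13500j + 3375 = 20(400j³ + 900j² + 675j + 168) + 15, so r³ ≡ 15 (mod 20).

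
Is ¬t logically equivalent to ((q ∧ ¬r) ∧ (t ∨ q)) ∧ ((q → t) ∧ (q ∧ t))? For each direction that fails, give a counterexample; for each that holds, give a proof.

(⟹) This fails. Under t = F, r = F, q = F, the left side is true but the right side is false.

(⟸) This fails. Under t = T, r = F, q = T, the left side is false but the right side is true.

Neither direction holds.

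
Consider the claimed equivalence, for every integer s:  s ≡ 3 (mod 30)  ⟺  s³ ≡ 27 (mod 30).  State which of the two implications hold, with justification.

Converse. Suppose s³ ≡ 27 (mod 30). The only residue r in {0, …, 29} with r³ ≡ 27 (mod 30) is r = 3, so s ≡ 3 (mod 30).

Forward direction. Suppose s ≡ 3 (mod 30). Write s = 30j + 3. Then (30j + 3)³ = 27000j³ + 8100j² + 810j + 27 = 30(900j³ + 270j² + 27j) + 27, so s³ ≡ 27 (mod 30).

Equivalent; both directions hold.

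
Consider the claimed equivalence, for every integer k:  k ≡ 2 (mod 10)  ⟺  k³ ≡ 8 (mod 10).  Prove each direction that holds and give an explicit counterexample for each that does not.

Both directions hold; the statement is true.

(⇒) Suppose k ≡ 2 (mod 10). Write k = 10j + 2. Then (10j + 2)³ = 1000j³ + 600j² + 120j + 8 = 10(100j³ + 60j² + 12j) + 8, so k³ ≡ 8 (mod 10).

(⇐) For the converse, argue contrapositively. If k ≢ 2 (mod 10), then k is congruent to one of 0, 1, 3, 4, 5, 6, 7, 8, 9 modulo 10, and these give k³ ≡ 0, 1, 7, 4, 5, 6, 3, 2, 9 respectively — never 8.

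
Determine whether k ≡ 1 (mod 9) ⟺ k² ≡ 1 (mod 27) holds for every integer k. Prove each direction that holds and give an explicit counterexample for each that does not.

[⇒] This fails: take k = 10. Then 10 ≡ 1 (mod 9), but 10² = 100 ≡ 19 (mod 27), not 1.

[⇐] This fails: take k = 26. Then 26² = 676 ≡ 1 (mod 27), yet 26 ≡ 8 (mod 9), not 1.

Neither implication holds.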